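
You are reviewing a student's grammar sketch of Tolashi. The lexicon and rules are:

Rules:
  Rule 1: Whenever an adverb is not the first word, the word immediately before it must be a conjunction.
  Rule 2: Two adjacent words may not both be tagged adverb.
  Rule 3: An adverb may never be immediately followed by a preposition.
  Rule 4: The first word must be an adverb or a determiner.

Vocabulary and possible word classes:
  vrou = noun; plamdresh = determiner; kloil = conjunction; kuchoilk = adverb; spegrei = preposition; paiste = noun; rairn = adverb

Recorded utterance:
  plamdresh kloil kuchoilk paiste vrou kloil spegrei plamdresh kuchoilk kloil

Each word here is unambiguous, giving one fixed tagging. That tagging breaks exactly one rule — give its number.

1

Fixed tagging: determiner conjunction adverb noun noun conjunction preposition determiner adverb conjunction.
Rule check: R1 ✗, R2 ✓, R3 ✓, R4 ✓.
Only rule 1 fails.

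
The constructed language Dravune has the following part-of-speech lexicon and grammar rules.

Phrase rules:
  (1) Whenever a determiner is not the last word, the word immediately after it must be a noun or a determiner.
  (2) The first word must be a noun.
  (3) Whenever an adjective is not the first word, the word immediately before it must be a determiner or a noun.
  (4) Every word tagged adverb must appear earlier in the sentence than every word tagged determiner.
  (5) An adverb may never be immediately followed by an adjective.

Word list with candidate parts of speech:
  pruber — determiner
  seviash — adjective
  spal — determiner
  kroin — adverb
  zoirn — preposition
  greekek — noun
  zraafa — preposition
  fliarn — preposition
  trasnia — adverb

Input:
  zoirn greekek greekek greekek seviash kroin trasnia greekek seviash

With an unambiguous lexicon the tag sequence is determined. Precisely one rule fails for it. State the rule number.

2

Fixed tagging: preposition noun noun noun adjective adverb adverb noun adjective.
Rule check: R1 ✓, R2 ✗, R3 ✓, R4 ✓, R5 ✓.
Only rule 2 fails.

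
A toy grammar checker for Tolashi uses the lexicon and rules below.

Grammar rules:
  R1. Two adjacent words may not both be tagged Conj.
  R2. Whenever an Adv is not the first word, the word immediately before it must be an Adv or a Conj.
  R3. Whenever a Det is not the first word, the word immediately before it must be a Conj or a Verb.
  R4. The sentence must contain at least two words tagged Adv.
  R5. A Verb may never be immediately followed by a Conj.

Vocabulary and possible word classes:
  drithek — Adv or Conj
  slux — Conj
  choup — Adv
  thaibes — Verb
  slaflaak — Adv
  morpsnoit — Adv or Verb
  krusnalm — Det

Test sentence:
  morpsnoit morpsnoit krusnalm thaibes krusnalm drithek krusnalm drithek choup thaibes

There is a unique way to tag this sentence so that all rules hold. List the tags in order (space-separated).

Candidates per position — 1:morpsnoit {Adv,Verb}; 2:morpsnoit {Adv,Verb}; 3:krusnalm {Det}; 4:thaibes {Verb}; 5:krusnalm {Det}; 6:drithek {Adv,Conj}; 7:krusnalm {Det}; 8:drithek {Adv,Conj}; 9:choup {Adv}; 10:thaibes {Verb}.
If word 2 were Adv, no tagging could satisfy rule 3; so word 2 is Verb.
If word 6 were Adv, no tagging could satisfy rule 2; so word 6 is Conj.
If word 8 were Adv, no tagging could satisfy rule 2; so word 8 is Conj.
If word 1 were Verb, no tagging could satisfy rule 4; so word 1 is Adv.
So the tagging must be: Adv Verb Det Verb Det Conj Det Conj Adv Verb.
Rule-by-rule: rule 1 ✓; rule 2 ✓; rule 3 ✓; rule 4 ✓; rule 5 ✓.

Adv Verb Det Verb Det Conj Det Conj Adv Verb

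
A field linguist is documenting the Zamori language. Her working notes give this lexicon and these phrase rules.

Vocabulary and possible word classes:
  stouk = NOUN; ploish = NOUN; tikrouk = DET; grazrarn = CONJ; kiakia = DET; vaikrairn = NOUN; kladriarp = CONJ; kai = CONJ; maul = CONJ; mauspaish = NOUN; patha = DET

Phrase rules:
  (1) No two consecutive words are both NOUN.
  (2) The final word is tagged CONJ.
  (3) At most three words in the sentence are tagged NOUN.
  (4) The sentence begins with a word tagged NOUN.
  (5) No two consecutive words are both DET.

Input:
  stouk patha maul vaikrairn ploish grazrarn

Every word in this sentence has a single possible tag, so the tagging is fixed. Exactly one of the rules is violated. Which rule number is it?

Fixed tagging: NOUN DET CONJ NOUN NOUN CONJ.
Applying the rules: R1 violated, R2 holds, R3 holds, R4 holds, R5 holds.
Only rule 1 fails.

1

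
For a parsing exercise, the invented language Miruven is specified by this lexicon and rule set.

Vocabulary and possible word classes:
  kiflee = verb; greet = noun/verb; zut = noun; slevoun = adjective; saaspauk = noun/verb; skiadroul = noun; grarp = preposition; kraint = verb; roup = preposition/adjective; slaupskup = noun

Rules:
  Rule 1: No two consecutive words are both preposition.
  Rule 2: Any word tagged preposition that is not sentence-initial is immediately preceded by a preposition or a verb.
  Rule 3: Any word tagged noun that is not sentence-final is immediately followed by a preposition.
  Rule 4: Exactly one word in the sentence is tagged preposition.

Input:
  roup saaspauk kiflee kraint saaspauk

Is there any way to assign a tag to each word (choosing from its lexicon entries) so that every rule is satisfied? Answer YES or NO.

YES

Candidates per position — 1:roup {preposition,adjective}; 2:saaspauk {noun,verb}; 3:kiflee {verb}; 4:kraint {verb}; 5:saaspauk {noun,verb}.
One satisfying assignment: preposition verb verb verb noun.
Rule-by-rule: rule 1 satisfied; rule 2 satisfied; rule 3 satisfied; rule 4 satisfied.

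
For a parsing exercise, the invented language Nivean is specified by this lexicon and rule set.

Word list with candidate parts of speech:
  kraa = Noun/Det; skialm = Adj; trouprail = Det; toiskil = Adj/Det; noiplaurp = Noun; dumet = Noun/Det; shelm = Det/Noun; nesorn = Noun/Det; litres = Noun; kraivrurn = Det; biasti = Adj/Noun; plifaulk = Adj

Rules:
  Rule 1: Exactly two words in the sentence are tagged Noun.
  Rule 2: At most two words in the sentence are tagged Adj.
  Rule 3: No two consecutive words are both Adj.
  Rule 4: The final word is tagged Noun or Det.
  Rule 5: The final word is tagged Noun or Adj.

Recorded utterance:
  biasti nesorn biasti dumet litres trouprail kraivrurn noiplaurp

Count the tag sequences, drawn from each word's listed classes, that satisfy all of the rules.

1

Candidates per position — 1:biasti {Adj,Noun}; 2:nesorn {Noun,Det}; 3:biasti {Adj,Noun}; 4:dumet {Noun,Det}; 5:litres {Noun}; 6:trouprail {Det}; 7:kraivrurn {Det}; 8:noiplaurp {Noun}.
There are 16 candidate sequences in total.
The sequences that satisfy every rule: Adj Det Adj Det Noun Det Det Noun.
Count = 1.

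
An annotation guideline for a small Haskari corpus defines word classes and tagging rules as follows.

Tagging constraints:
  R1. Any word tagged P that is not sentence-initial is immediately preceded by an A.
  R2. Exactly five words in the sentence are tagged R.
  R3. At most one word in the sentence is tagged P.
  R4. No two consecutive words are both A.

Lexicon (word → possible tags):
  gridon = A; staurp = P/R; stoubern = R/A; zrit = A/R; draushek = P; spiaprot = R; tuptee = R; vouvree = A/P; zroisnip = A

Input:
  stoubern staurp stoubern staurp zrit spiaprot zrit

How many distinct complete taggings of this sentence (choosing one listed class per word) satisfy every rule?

8

Candidates per position — 1:stoubern {R,A}; 2:staurp {P,R}; 3:stoubern {R,A}; 4:staurp {P,R}; 5:zrit {A,R}; 6:spiaprot {R}; 7:zrit {A,R}.
There are 64 candidate sequences in total.
Checking each against the rules leaves 8 sequences.
Count = 8.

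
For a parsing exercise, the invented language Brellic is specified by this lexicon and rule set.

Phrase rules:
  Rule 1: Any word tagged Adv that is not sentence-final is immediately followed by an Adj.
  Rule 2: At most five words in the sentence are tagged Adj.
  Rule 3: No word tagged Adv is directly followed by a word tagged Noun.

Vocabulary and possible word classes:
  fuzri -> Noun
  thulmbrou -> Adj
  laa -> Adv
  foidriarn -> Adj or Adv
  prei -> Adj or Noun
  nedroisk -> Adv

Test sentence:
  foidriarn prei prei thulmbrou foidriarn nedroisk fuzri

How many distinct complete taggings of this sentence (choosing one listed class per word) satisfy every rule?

0

Candidates per position — 1:foidriarn {Adj,Adv}; 2:prei {Adj,Noun}; 3:prei {Adj,Noun}; 4:thulmbrou {Adj}; 5:foidriarn {Adj,Adv}; 6:nedroisk {Adv}; 7:fuzri {Noun}.
There are 16 candidate sequences in total.
Rule 1 cannot be satisfied by any choice of tags from the lexicon.
So there is no consistent tagging.
Count = 0.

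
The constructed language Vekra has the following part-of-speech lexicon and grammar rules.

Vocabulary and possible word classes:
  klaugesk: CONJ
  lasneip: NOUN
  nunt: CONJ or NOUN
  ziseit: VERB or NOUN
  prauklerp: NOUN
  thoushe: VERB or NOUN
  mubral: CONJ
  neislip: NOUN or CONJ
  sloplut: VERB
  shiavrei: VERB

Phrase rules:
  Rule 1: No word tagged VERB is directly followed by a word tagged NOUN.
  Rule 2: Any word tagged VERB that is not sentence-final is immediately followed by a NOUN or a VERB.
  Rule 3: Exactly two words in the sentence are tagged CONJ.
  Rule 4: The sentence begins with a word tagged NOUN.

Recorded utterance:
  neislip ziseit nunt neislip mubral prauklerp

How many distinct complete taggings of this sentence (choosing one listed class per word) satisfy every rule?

2

Candidates per position — 1:neislip {NOUN,CONJ}; 2:ziseit {VERB,NOUN}; 3:nunt {CONJ,NOUN}; 4:neislip {NOUN,CONJ}; 5:mubral {CONJ}; 6:prauklerp {NOUN}.
There are 16 candidate sequences in total.
The sequences that satisfy every rule: NOUN NOUN CONJ NOUN CONJ NOUN; NOUN NOUN NOUN CONJ CONJ NOUN.
Count = 2.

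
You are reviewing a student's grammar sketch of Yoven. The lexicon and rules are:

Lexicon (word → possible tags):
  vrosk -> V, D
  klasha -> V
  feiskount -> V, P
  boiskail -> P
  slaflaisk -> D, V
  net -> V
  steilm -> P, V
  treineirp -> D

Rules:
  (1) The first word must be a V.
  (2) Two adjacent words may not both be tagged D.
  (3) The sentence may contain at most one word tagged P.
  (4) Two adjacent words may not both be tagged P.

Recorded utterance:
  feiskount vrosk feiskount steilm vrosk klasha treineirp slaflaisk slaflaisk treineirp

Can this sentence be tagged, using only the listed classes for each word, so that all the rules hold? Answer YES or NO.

YES

Candidates per position — 1:feiskount {V,P}; 2:vrosk {V,D}; 3:feiskount {V,P}; 4:steilm {P,V}; 5:vrosk {V,D}; 6:klasha {V}; 7:treineirp {D}; 8:slaflaisk {D,V}; 9:slaflaisk {D,V}; 10:treineirp {D}.
One satisfying assignment: V D V P V V D V V D.
Verifying each rule — rule 1 ok; rule 2 ok; rule 3 ok; rule 4 ok.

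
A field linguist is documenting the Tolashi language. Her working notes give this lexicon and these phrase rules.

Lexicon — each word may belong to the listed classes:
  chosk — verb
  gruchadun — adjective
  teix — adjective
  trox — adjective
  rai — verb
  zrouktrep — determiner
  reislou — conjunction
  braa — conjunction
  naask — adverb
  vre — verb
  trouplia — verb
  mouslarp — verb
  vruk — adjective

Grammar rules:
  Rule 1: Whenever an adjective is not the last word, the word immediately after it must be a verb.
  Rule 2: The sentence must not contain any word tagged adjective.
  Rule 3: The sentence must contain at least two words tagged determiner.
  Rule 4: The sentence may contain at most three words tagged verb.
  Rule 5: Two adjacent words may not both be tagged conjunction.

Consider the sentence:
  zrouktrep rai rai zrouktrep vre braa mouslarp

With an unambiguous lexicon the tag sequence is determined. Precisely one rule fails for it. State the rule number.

Fixed tagging: determiner verb verb determiner verb conjunction verb.
Applying the rules: R1 ok, R2 ok, R3 ok, R4 fails, R5 ok.
Only rule 4 fails.

4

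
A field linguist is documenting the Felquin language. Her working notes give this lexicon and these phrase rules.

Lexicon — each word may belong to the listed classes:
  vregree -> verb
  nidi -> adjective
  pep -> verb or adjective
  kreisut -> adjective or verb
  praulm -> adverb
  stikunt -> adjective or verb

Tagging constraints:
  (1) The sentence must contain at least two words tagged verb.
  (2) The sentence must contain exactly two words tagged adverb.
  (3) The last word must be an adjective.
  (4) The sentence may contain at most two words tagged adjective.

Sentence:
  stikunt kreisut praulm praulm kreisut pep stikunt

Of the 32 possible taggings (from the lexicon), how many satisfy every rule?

Candidates per position — 1:stikunt {adjective,verb}; 2:kreisut {adjective,verb}; 3:praulm {adverb}; 4:praulm {adverb}; 5:kreisut {adjective,verb}; 6:pep {verb,adjective}; 7:stikunt {adjective,verb}.
There are 32 candidate sequences in total.
The sequences that satisfy every rule: adjective verb adverb adverb verb verb adjective; verb adjective adverb adverb verb verb adjective; verb verb adverb adverb adjective verb adjective; verb verb adverb adverb verb verb adjective; verb verb adverb adverb verb adjective adjective.
Count = 5.

5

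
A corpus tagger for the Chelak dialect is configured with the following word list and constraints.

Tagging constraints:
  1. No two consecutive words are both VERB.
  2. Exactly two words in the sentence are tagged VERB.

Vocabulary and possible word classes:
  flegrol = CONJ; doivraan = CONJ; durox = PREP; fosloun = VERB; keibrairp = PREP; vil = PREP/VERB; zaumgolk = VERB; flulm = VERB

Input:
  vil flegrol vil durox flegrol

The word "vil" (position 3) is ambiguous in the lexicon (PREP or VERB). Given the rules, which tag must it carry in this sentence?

Candidates per position — 1:vil {PREP,VERB}; 2:flegrol {CONJ}; 3:vil {PREP,VERB}; 4:durox {PREP}; 5:flegrol {CONJ}.
At position 1, choosing PREP makes rule 2 impossible to satisfy; hence VERB.
At position 3, choosing PREP makes rule 2 impossible to satisfy; hence VERB.
That leaves exactly one tagging: VERB CONJ VERB PREP CONJ.
Verifying each rule — rule 1 holds; rule 2 holds.

VERB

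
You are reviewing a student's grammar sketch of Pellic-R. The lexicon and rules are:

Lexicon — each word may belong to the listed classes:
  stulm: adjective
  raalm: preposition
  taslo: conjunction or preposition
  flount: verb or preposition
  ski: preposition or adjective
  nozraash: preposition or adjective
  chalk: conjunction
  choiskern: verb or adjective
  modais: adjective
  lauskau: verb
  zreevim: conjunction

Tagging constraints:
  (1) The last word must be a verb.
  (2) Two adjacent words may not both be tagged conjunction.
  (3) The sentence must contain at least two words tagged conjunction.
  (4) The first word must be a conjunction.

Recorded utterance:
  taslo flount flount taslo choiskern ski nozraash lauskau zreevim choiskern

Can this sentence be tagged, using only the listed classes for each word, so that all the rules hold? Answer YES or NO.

Candidates per position — 1:taslo {conjunction,preposition}; 2:flount {verb,preposition}; 3:flount {verb,preposition}; 4:taslo {conjunction,preposition}; 5:choiskern {verb,adjective}; 6:ski {preposition,adjective}; 7:nozraash {preposition,adjective}; 8:lauskau {verb}; 9:zreevim {conjunction}; 10:choiskern {verb,adjective}.
One satisfying assignment: conjunction verb verb conjunction verb adjective adjective verb conjunction verb.
Verifying each rule — rule 1 ✓; rule 2 ✓; rule 3 ✓; rule 4 ✓.

YES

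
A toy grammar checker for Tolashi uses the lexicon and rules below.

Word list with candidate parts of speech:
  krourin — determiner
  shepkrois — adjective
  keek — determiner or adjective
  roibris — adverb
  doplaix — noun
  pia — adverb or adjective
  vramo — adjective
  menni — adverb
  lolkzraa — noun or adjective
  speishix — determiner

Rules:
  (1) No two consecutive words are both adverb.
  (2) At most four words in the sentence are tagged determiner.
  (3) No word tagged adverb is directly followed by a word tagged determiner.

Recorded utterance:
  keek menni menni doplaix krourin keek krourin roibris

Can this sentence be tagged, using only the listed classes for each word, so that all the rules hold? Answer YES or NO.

Candidates per position — 1:keek {determiner,adjective}; 2:menni {adverb}; 3:menni {adverb}; 4:doplaix {noun}; 5:krourin {determiner}; 6:keek {determiner,adjective}; 7:krourin {determiner}; 8:roibris {adverb}.
Rule 1 cannot be satisfied by any choice of tags from the lexicon.
So there is no consistent tagging.

NO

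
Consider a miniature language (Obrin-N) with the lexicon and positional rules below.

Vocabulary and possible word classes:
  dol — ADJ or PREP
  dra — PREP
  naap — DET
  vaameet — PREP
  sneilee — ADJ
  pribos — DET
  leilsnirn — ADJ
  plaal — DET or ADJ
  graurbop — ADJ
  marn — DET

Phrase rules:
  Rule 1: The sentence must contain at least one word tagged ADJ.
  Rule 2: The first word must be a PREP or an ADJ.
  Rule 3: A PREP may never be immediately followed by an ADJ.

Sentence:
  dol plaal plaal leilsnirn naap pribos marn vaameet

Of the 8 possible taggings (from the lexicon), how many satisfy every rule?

6

Candidates per position — 1:dol {ADJ,PREP}; 2:plaal {DET,ADJ}; 3:plaal {DET,ADJ}; 4:leilsnirn {ADJ}; 5:naap {DET}; 6:pribos {DET}; 7:marn {DET}; 8:vaameet {PREP}.
There are 8 candidate sequences in total.
Checking each against the rules leaves 6 sequences.
Count = 6.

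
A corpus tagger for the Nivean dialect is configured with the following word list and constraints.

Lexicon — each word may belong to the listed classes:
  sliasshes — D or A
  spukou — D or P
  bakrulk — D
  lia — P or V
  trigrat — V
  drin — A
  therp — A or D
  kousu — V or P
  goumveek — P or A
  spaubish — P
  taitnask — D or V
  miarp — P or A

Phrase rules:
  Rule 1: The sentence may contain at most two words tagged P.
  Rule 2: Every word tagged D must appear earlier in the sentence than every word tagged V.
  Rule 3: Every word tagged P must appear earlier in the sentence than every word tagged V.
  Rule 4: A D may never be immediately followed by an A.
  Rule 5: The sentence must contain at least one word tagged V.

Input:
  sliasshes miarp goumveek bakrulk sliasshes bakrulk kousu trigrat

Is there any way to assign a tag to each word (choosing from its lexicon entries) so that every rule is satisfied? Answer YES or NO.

Candidates per position — 1:sliasshes {D,A}; 2:miarp {P,A}; 3:goumveek {P,A}; 4:bakrulk {D}; 5:sliasshes {D,A}; 6:bakrulk {D}; 7:kousu {V,P}; 8:trigrat {V}.
One satisfying assignment: A A A D D D P V.
Rule-by-rule: rule 1 ✓; rule 2 ✓; rule 3 ✓; rule 4 ✓; rule 5 ✓.

YES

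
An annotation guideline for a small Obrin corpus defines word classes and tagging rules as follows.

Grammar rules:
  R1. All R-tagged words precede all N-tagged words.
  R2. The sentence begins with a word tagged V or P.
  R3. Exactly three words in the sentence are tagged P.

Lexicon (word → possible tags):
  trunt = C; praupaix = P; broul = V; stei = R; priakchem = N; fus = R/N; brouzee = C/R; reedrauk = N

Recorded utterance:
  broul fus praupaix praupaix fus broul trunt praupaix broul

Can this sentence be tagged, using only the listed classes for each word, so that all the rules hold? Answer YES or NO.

Candidates per position — 1:broul {V}; 2:fus {R,N}; 3:praupaix {P}; 4:praupaix {P}; 5:fus {R,N}; 6:broul {V}; 7:trunt {C}; 8:praupaix {P}; 9:broul {V}.
One satisfying assignment: V N P P N V C P V.
Rule-by-rule: rule 1 satisfied; rule 2 satisfied; rule 3 satisfied.

YES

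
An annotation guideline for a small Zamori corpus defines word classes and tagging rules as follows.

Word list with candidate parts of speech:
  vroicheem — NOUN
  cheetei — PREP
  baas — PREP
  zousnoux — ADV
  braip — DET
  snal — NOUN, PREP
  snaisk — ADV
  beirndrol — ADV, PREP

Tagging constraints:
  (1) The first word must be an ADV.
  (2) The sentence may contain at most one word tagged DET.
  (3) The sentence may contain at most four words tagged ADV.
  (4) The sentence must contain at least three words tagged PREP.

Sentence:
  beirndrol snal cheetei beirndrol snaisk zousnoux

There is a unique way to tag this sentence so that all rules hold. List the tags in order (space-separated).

ADV PREP PREP PREP ADV ADV

Candidates per position — 1:beirndrol {ADV,PREP}; 2:snal {NOUN,PREP}; 3:cheetei {PREP}; 4:beirndrol {ADV,PREP}; 5:snaisk {ADV}; 6:zousnoux {ADV}.
Position 1: tagging it PREP would leave rule 1 unsatisfiable, so it must be ADV.
Position 2: tagging it NOUN would leave rule 4 unsatisfiable, so it must be PREP.
Position 4: tagging it ADV would leave rule 4 unsatisfiable, so it must be PREP.
So the tagging must be: ADV PREP PREP PREP ADV ADV.
Checking: rule 1 holds; rule 2 holds; rule 3 holds; rule 4 holds.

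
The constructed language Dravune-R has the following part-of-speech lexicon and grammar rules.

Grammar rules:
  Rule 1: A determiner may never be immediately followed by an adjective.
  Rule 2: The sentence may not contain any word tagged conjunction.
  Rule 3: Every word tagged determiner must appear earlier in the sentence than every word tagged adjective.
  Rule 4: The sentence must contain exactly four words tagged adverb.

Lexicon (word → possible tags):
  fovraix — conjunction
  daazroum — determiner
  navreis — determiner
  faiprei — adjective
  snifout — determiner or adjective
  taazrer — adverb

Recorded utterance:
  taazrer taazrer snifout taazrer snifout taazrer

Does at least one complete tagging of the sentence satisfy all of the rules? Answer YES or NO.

Candidates per position — 1:taazrer {adverb}; 2:taazrer {adverb}; 3:snifout {determiner,adjective}; 4:taazrer {adverb}; 5:snifout {determiner,adjective}; 6:taazrer {adverb}.
One satisfying assignment: adverb adverb adjective adverb adjective adverb.
Check: rule 1 ✓; rule 2 ✓; rule 3 ✓; rule 4 ✓.

YES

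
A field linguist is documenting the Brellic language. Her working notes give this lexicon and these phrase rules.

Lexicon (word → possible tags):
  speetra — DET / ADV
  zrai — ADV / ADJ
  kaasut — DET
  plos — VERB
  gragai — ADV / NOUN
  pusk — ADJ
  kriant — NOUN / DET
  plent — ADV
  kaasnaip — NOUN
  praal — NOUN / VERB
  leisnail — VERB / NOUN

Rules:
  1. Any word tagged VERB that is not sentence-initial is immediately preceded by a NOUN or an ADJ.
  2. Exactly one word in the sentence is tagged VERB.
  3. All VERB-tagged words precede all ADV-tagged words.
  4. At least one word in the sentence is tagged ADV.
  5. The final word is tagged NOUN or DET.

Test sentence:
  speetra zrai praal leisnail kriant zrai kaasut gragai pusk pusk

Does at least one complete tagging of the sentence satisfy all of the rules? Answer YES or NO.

Candidates per position — 1:speetra {DET,ADV}; 2:zrai {ADV,ADJ}; 3:praal {NOUN,VERB}; 4:leisnail {VERB,NOUN}; 5:kriant {NOUN,DET}; 6:zrai {ADV,ADJ}; 7:kaasut {DET}; 8:gragai {ADV,NOUN}; 9:pusk {ADJ}; 10:pusk {ADJ}.
Rule 5 cannot be satisfied by any choice of tags from the lexicon.
So there is no consistent tagging.

NO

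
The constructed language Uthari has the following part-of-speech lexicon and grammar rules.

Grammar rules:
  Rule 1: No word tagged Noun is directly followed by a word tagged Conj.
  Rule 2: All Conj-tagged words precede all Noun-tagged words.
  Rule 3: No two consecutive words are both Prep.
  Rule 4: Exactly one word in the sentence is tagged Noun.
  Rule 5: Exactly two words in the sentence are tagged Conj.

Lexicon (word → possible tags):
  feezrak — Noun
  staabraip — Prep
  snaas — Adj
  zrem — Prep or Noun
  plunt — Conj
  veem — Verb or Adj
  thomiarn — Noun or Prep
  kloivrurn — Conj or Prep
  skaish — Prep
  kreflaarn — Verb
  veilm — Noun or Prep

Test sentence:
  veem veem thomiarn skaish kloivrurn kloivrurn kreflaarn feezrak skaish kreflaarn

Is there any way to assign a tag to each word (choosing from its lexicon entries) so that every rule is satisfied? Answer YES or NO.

Candidates per position — 1:veem {Verb,Adj}; 2:veem {Verb,Adj}; 3:thomiarn {Noun,Prep}; 4:skaish {Prep}; 5:kloivrurn {Conj,Prep}; 6:kloivrurn {Conj,Prep}; 7:kreflaarn {Verb}; 8:feezrak {Noun}; 9:skaish {Prep}; 10:kreflaarn {Verb}.
Every candidate sequence violates at least one rule; no consistent tagging exists.

NO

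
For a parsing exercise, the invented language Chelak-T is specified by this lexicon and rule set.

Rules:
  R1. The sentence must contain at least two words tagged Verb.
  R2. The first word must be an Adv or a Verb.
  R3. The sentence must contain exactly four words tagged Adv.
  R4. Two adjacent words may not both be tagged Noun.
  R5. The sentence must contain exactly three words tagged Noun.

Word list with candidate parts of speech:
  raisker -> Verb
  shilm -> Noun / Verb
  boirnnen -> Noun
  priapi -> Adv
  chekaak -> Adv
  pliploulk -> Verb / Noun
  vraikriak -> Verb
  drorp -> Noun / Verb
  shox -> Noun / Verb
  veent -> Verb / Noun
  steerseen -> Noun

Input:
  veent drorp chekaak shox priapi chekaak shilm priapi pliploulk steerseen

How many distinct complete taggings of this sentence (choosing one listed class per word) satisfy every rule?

3

Candidates per position — 1:veent {Verb,Noun}; 2:drorp {Noun,Verb}; 3:chekaak {Adv}; 4:shox {Noun,Verb}; 5:priapi {Adv}; 6:chekaak {Adv}; 7:shilm {Noun,Verb}; 8:priapi {Adv}; 9:pliploulk {Verb,Noun}; 10:steerseen {Noun}.
There are 32 candidate sequences in total.
The sequences that satisfy every rule: Verb Noun Adv Noun Adv Adv Verb Adv Verb Noun; Verb Noun Adv Verb Adv Adv Noun Adv Verb Noun; Verb Verb Adv Noun Adv Adv Noun Adv Verb Noun.
Count = 3.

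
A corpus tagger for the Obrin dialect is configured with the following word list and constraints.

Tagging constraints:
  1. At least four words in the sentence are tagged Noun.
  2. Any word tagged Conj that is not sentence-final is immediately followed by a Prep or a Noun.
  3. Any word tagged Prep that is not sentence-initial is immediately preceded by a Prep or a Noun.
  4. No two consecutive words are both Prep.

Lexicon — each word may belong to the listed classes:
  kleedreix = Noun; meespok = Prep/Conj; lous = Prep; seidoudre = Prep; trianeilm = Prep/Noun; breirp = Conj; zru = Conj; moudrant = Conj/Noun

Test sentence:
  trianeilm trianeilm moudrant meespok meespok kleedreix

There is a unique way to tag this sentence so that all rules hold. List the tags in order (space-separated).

Noun Noun Noun Prep Conj Noun

Candidates per position — 1:trianeilm {Prep,Noun}; 2:trianeilm {Prep,Noun}; 3:moudrant {Conj,Noun}; 4:meespok {Prep,Conj}; 5:meespok {Prep,Conj}; 6:kleedreix {Noun}.
At position 1, choosing Prep makes rule 1 impossible to satisfy; hence Noun.
At position 2, choosing Prep makes rule 1 impossible to satisfy; hence Noun.
At position 3, choosing Conj makes rule 1 impossible to satisfy; hence Noun.
The remaining ambiguous positions (4, 5) are resolved jointly — only one combination satisfies every rule.
The unique satisfying tagging is: Noun Noun Noun Prep Conj Noun.
Verifying each rule — rule 1 satisfied; rule 2 satisfied; rule 3 satisfied; rule 4 satisfied.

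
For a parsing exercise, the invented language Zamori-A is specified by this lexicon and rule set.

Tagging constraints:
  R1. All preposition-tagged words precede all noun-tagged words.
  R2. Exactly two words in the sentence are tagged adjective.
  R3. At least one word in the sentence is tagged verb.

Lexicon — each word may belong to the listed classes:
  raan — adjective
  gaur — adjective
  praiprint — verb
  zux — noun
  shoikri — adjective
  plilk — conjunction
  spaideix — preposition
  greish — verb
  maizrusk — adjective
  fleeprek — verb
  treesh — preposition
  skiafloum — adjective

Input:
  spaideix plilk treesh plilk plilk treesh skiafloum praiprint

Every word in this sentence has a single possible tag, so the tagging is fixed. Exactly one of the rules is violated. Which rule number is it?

2

Fixed tagging: preposition conjunction preposition conjunction conjunction preposition adjective verb.
Applying the rules: R1 ok, R2 fails, R3 ok.
Only rule 2 fails.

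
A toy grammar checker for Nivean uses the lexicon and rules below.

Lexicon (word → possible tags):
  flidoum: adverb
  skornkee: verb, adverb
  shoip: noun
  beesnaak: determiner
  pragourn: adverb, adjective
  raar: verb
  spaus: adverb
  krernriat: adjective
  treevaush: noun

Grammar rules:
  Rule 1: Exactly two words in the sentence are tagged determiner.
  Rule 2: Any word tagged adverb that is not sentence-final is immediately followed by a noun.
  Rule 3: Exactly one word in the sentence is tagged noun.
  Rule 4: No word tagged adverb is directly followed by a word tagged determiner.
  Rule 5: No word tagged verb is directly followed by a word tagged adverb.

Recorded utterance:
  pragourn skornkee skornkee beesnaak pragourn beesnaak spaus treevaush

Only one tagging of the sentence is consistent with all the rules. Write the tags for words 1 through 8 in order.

adjective verb verb determiner adjective determiner adverb noun

Candidates per position — 1:pragourn {adverb,adjective}; 2:skornkee {verb,adverb}; 3:skornkee {verb,adverb}; 4:beesnaak {determiner}; 5:pragourn {adverb,adjective}; 6:beesnaak {determiner}; 7:spaus {adverb}; 8:treevaush {noun}.
Position 1: adverb is ruled out by rule 2; that leaves adjective.
Position 2: adverb is ruled out by rule 2; that leaves verb.
Position 3: adverb is ruled out by rule 2; that leaves verb.
Position 5: adverb is ruled out by rule 2; that leaves adjective.
The only consistent sequence is: adjective verb verb determiner adjective determiner adverb noun.
Check: rule 1 holds; rule 2 holds; rule 3 holds; rule 4 holds; rule 5 holds.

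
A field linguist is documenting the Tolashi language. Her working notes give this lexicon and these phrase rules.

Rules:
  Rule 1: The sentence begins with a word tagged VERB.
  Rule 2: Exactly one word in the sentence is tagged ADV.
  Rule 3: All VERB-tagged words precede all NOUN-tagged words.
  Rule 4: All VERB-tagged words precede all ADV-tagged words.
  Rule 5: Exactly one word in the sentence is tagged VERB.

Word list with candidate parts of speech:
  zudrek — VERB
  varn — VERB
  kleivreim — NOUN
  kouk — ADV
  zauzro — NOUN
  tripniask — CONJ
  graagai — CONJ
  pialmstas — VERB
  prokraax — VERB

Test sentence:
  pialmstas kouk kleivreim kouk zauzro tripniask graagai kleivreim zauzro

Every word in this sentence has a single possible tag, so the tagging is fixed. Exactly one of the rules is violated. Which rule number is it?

Fixed tagging: VERB ADV NOUN ADV NOUN CONJ CONJ NOUN NOUN.
Checking each rule: R1 holds, R2 violated, R3 holds, R4 holds, R5 holds.
Only rule 2 fails.

2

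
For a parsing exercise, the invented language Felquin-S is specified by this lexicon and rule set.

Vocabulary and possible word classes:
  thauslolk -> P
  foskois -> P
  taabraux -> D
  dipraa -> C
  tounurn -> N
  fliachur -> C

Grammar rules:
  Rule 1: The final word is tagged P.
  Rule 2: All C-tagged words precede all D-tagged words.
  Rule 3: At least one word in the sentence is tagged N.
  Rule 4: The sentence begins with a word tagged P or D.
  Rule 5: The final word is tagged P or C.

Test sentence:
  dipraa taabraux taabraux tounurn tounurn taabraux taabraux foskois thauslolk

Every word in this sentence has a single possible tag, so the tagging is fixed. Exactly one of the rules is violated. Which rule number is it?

4

Fixed tagging: C D D N N D D P P.
Rule check: R1 pass, R2 pass, R3 pass, R4 fail, R5 pass.
Only rule 4 fails.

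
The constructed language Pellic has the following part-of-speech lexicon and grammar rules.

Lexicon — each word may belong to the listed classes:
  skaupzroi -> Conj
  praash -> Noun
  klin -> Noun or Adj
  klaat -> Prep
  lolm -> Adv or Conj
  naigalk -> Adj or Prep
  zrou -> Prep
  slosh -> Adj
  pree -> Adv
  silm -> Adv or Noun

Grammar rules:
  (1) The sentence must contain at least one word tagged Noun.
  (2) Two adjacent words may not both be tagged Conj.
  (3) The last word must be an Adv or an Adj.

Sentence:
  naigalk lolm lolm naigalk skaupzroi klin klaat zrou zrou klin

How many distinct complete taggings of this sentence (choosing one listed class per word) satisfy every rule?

Candidates per position — 1:naigalk {Adj,Prep}; 2:lolm {Adv,Conj}; 3:lolm {Adv,Conj}; 4:naigalk {Adj,Prep}; 5:skaupzroi {Conj}; 6:klin {Noun,Adj}; 7:klaat {Prep}; 8:zrou {Prep}; 9:zrou {Prep}; 10:klin {Noun,Adj}.
There are 64 candidate sequences in total.
Checking each against the rules leaves 12 sequences.
Count = 12.

12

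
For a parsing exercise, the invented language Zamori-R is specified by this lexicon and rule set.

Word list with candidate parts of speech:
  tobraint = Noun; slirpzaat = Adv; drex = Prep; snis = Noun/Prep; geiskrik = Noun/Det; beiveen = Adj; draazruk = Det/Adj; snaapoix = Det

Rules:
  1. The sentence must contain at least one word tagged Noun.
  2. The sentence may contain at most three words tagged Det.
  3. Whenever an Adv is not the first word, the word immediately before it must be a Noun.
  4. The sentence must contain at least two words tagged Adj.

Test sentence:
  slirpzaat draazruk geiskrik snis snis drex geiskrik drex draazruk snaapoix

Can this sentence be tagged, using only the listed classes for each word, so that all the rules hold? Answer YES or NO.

Candidates per position — 1:slirpzaat {Adv}; 2:draazruk {Det,Adj}; 3:geiskrik {Noun,Det}; 4:snis {Noun,Prep}; 5:snis {Noun,Prep}; 6:drex {Prep}; 7:geiskrik {Noun,Det}; 8:drex {Prep}; 9:draazruk {Det,Adj}; 10:snaapoix {Det}.
One satisfying assignment: Adv Adj Noun Noun Prep Prep Det Prep Adj Det.
Checking: rule 1 holds; rule 2 holds; rule 3 holds; rule 4 holds.

YES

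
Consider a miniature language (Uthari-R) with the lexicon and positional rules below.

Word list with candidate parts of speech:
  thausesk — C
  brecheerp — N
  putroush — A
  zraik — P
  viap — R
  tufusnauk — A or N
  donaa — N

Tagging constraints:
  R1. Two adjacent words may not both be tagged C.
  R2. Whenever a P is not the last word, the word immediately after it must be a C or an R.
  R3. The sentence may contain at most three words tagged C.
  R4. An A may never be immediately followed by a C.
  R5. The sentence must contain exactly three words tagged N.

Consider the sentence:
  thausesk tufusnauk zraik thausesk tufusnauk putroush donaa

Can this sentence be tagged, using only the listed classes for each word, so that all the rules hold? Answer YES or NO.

Candidates per position — 1:thausesk {C}; 2:tufusnauk {A,N}; 3:zraik {P}; 4:thausesk {C}; 5:tufusnauk {A,N}; 6:putroush {A}; 7:donaa {N}.
One satisfying assignment: C N P C N A N.
Rule-by-rule: rule 1 ok; rule 2 ok; rule 3 ok; rule 4 ok; rule 5 ok.

YES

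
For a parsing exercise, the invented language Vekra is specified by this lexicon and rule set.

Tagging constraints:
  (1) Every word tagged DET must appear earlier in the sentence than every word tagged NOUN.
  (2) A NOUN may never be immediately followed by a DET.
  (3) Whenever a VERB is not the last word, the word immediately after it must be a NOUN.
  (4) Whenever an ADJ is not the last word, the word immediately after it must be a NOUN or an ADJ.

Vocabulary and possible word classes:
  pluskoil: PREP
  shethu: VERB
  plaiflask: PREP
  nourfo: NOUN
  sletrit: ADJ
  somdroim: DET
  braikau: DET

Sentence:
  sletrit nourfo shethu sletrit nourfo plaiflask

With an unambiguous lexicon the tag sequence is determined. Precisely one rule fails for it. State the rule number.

3

Fixed tagging: ADJ NOUN VERB ADJ NOUN PREP.
Checking each rule: R1 holds, R2 holds, R3 violated, R4 holds.
Only rule 3 fails.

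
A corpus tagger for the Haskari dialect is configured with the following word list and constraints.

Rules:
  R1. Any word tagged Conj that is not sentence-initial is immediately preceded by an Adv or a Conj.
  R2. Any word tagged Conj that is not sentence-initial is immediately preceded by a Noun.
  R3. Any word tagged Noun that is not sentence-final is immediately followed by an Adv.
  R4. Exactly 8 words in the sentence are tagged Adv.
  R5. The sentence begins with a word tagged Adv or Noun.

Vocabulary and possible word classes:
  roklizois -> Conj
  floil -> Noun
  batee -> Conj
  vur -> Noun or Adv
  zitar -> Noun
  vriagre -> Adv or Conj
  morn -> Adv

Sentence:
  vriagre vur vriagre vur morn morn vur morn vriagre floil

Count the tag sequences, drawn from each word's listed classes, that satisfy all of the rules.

Candidates per position — 1:vriagre {Adv,Conj}; 2:vur {Noun,Adv}; 3:vriagre {Adv,Conj}; 4:vur {Noun,Adv}; 5:morn {Adv}; 6:morn {Adv}; 7:vur {Noun,Adv}; 8:morn {Adv}; 9:vriagre {Adv,Conj}; 10:floil {Noun}.
There are 64 candidate sequences in total.
The sequences that satisfy every rule: Adv Noun Adv Adv Adv Adv Adv Adv Adv Noun; Adv Adv Adv Noun Adv Adv Adv Adv Adv Noun; Adv Adv Adv Adv Adv Adv Noun Adv Adv Noun.
Count = 3.

3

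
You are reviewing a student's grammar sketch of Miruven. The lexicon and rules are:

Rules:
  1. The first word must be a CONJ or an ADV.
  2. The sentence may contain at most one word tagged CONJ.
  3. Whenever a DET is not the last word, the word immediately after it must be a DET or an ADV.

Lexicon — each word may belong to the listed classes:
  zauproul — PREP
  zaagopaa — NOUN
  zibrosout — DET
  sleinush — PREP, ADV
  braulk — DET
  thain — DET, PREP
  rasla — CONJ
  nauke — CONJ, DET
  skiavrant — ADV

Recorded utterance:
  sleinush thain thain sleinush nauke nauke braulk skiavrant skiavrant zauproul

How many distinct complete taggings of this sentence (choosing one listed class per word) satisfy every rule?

8

Candidates per position — 1:sleinush {PREP,ADV}; 2:thain {DET,PREP}; 3:thain {DET,PREP}; 4:sleinush {PREP,ADV}; 5:nauke {CONJ,DET}; 6:nauke {CONJ,DET}; 7:braulk {DET}; 8:skiavrant {ADV}; 9:skiavrant {ADV}; 10:zauproul {PREP}.
There are 64 candidate sequences in total.
Checking each against the rules leaves 8 sequences.
Count = 8.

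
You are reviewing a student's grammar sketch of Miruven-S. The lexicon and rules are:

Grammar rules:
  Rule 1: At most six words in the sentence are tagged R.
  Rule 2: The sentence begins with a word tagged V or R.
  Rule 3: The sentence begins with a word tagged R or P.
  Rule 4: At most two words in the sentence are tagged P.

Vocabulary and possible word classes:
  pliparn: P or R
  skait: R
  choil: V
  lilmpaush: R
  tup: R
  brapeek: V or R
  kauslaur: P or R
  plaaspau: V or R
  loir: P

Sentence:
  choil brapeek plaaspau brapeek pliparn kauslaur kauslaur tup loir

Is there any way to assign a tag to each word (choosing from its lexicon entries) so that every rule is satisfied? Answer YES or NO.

NO

Candidates per position — 1:choil {V}; 2:brapeek {V,R}; 3:plaaspau {V,R}; 4:brapeek {V,R}; 5:pliparn {P,R}; 6:kauslaur {P,R}; 7:kauslaur {P,R}; 8:tup {R}; 9:loir {P}.
Rule 3 cannot be satisfied by any choice of tags from the lexicon.
So there is no consistent tagging.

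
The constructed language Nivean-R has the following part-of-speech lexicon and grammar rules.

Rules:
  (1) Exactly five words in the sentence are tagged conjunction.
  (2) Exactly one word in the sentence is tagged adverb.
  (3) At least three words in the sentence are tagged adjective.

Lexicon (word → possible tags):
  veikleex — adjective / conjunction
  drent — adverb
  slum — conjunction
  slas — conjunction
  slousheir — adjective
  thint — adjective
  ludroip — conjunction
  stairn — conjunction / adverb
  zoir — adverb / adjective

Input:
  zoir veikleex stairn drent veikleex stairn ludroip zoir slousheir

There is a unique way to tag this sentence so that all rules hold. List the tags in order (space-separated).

Candidates per position — 1:zoir {adverb,adjective}; 2:veikleex {adjective,conjunction}; 3:stairn {conjunction,adverb}; 4:drent {adverb}; 5:veikleex {adjective,conjunction}; 6:stairn {conjunction,adverb}; 7:ludroip {conjunction}; 8:zoir {adverb,adjective}; 9:slousheir {adjective}.
Word 1 cannot be adverb — rule 2 would then fail for every completion. It is adjective.
Word 2 cannot be adjective — rule 1 would then fail for every completion. It is conjunction.
Word 3 cannot be adverb — rule 1 would then fail for every completion. It is conjunction.
Word 5 cannot be adjective — rule 1 would then fail for every completion. It is conjunction.
Word 6 cannot be adverb — rule 1 would then fail for every completion. It is conjunction.
Word 8 cannot be adverb — rule 2 would then fail for every completion. It is adjective.
That leaves exactly one tagging: adjective conjunction conjunction adverb conjunction conjunction conjunction adjective adjective.
Rule-by-rule: rule 1 ok; rule 2 ok; rule 3 ok.

adjective conjunction conjunction adverb conjunction conjunction conjunction adjective adjective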